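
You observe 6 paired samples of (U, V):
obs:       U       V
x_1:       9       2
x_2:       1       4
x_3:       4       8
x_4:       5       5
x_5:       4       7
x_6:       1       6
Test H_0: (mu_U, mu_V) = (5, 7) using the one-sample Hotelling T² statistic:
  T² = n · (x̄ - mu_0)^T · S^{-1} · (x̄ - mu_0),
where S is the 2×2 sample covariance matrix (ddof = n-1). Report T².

Step 1 — sample mean vector:
  mean(U) = (9 + 1 + 4 + 5 + 4 + 1) / 6 = 24/6 = 4
  mean(V) = (2 + 4 + 8 + 5 + 7 + 6) / 6 = 32/6 = 5.3333
  x̄ = (4, 5.3333),  deviation x̄ - mu_0 = (4, 5.3333) - (5, 7) = (-1, -1.6667).

Step 2 — sample covariance matrix, S[i,j] = (1/(n-1)) · Σ_k (x_{k,i} - mean_i) · (x_{k,j} - mean_j), divisor n-1 = 5:
  S[U,U] = ((5)·(5) + (-3)·(-3) + (0)·(0) + (1)·(1) + (0)·(0) + (-3)·(-3)) / 5 = 44/5 = 8.8
  S[U,V] = ((5)·(-3.3333) + (-3)·(-1.3333) + (0)·(2.6667) + (1)·(-0.3333) + (0)·(1.6667) + (-3)·(0.6667)) / 5 = -15/5 = -3
  S[V,V] = ((-3.3333)·(-3.3333) + (-1.3333)·(-1.3333) + (2.6667)·(2.6667) + (-0.3333)·(-0.3333) + (1.6667)·(1.6667) + (0.6667)·(0.6667)) / 5 = 23.3333/5 = 4.6667
  S = [[8.8, -3],
 [-3, 4.6667]].

Step 3 — invert S. det(S) = 8.8·4.6667 - (-3)² = 32.0667.
  S^{-1} = (1/det) · [[d, -b], [-b, a]] = [[0.1455, 0.0936],
 [0.0936, 0.2744]].

Step 4 — quadratic form (x̄ - mu_0)^T · S^{-1} · (x̄ - mu_0):
  S^{-1} · (x̄ - mu_0) = (-0.3015, -0.5509),
  (x̄ - mu_0)^T · [...] = (-1)·(-0.3015) + (-1.6667)·(-0.5509) = 1.2197.

Step 5 — scale by n: T² = 6 · 1.2197 = 7.3181.

T² ≈ 7.3181


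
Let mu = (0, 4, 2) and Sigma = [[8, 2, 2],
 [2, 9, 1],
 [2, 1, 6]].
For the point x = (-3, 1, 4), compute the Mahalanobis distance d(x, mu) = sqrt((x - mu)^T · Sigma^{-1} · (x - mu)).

Step 1 — centre the observation: (x - mu) = (-3, -3, 2).

Step 2 — invert Sigma (cofactor / det for 3×3, or solve directly):
  Sigma^{-1} = [[0.1425, -0.0269, -0.043],
 [-0.0269, 0.1183, -0.0108],
 [-0.043, -0.0108, 0.1828]].

Step 3 — form the quadratic (x - mu)^T · Sigma^{-1} · (x - mu):
  Sigma^{-1} · (x - mu) = (-0.4328, -0.2957, 0.5269).
  (x - mu)^T · [Sigma^{-1} · (x - mu)] = (-3)·(-0.4328) + (-3)·(-0.2957) + (2)·(0.5269) = 3.2392.

Step 4 — take square root: d = √(3.2392) ≈ 1.7998.

d(x, mu) = √(3.2392) ≈ 1.7998


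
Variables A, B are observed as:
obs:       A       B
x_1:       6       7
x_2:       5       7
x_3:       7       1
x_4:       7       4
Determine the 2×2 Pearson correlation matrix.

Step 1 — column means:
  mean(A) = (6 + 5 + 7 + 7) / 4 = 25/4 = 6.25
  mean(B) = (7 + 7 + 1 + 4) / 4 = 19/4 = 4.75

Step 2 — sample variances and covariances s[i,j] = (1/(n-1)) · Σ_k (x_{k,i} - mean_i) · (x_{k,j} - mean_j), with n-1 = 3:
  s[A,A] = ((-0.25)·(-0.25) + (-1.25)·(-1.25) + (0.75)·(0.75) + (0.75)·(0.75)) / 3 = 2.75/3 = 0.9167
  s[A,B] = ((-0.25)·(2.25) + (-1.25)·(2.25) + (0.75)·(-3.75) + (0.75)·(-0.75)) / 3 = -6.75/3 = -2.25
  s[B,B] = ((2.25)·(2.25) + (2.25)·(2.25) + (-3.75)·(-3.75) + (-0.75)·(-0.75)) / 3 = 24.75/3 = 8.25
  Sample standard deviations s_i = √(s[i,i]):
  s(A) = √(0.9167) = 0.9574
  s(B) = √(8.25) = 2.8723

Step 3 — r_{ij} = s_{ij} / (s_i · s_j):
  r[A,A] = 1 (diagonal).
  r[A,B] = -2.25 / (0.9574 · 2.8723) = -2.25 / 2.75 = -0.8182
  r[B,B] = 1 (diagonal).

R is symmetric with unit diagonal. Assembling:

R = [[1, -0.8182],
 [-0.8182, 1]]


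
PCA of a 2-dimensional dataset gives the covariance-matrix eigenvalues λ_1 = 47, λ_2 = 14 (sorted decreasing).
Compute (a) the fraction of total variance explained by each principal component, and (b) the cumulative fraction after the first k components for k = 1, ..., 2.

Step 1 — total variance = trace(Sigma) = Σ λ_i = 47 + 14 = 61.

Step 2 — fraction explained by component i = λ_i / Σ λ:
  PC1: 47/61 = 0.7705
  PC2: 14/61 = 0.2295

Step 3 — cumulative fraction after k components = (λ_1 + ... + λ_k) / Σ λ:
  k = 1: 47/61 = 0.7705
  k = 2: (47 + 14)/61 = 61/61 = 1

Summary (fraction, with percent):

explained: PC1 0.7705 (77.05%), PC2 0.2295 (22.95%);  cumulative: 0.7705, 1


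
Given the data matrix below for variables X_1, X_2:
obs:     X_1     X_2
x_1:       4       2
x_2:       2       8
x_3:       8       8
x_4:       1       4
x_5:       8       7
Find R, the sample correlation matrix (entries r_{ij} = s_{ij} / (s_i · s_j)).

Step 1 — column means:
  mean(X_1) = (4 + 2 + 8 + 1 + 8) / 5 = 23/5 = 4.6
  mean(X_2) = (2 + 8 + 8 + 4 + 7) / 5 = 29/5 = 5.8

Step 2 — sample variances and covariances s[i,j] = (1/(n-1)) · Σ_k (x_{k,i} - mean_i) · (x_{k,j} - mean_j), with n-1 = 4:
  s[X_1,X_1] = ((-0.6)·(-0.6) + (-2.6)·(-2.6) + (3.4)·(3.4) + (-3.6)·(-3.6) + (3.4)·(3.4)) / 4 = 43.2/4 = 10.8
  s[X_1,X_2] = ((-0.6)·(-3.8) + (-2.6)·(2.2) + (3.4)·(2.2) + (-3.6)·(-1.8) + (3.4)·(1.2)) / 4 = 14.6/4 = 3.65
  s[X_2,X_2] = ((-3.8)·(-3.8) + (2.2)·(2.2) + (2.2)·(2.2) + (-1.8)·(-1.8) + (1.2)·(1.2)) / 4 = 28.8/4 = 7.2
  Sample standard deviations s_i = √(s[i,i]):
  s(X_1) = √(10.8) = 3.2863
  s(X_2) = √(7.2) = 2.6833

Step 3 — r_{ij} = s_{ij} / (s_i · s_j):
  r[X_1,X_1] = 1 (diagonal).
  r[X_1,X_2] = 3.65 / (3.2863 · 2.6833) = 3.65 / 8.8182 = 0.4139
  r[X_2,X_2] = 1 (diagonal).

R is symmetric with unit diagonal. Assembling:

R = [[1, 0.4139],
 [0.4139, 1]]


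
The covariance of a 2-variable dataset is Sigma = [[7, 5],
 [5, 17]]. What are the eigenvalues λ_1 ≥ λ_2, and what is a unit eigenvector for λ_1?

Step 1 — characteristic polynomial of 2×2 Sigma:
  det(Sigma - λI) = λ² - trace · λ + det = 0.
  trace = 7 + 17 = 24, det = 7·17 - (5)² = 94.
Step 2 — discriminant:
  Δ = trace² - 4·det = 576 - 376 = 200.
Step 3 — eigenvalues:
  λ = (trace ± √Δ)/2 = (24 ± 14.1421)/2,
  λ_1 = 19.0711,  λ_2 = 4.9289.

Step 4 — unit eigenvector for λ_1: solve (Sigma - λ_1 I)v = 0. First row:
  (7 - 19.0711)·v_x + (5)·v_y = 0, i.e. (-12.0711)·v_x + (5)·v_y = 0,
  so v ∝ (b, λ_1 - a) = (5, 12.0711) = u.
  ||u|| = √((5)² + (12.0711)²) = √(170.7107) ≈ 13.0656,
  v_1 = u/||u|| ≈ (0.3827, 0.9239) (||v_1|| = 1).

λ_1 = 19.0711,  λ_2 = 4.9289;  v_1 ≈ (0.3827, 0.9239)


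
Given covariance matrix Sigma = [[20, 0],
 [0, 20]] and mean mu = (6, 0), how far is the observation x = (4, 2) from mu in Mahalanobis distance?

Step 1 — centre the observation: (x - mu) = (-2, 2).

Step 2 — invert Sigma. det(Sigma) = 20·20 - (0)² = 400.
  Sigma^{-1} = (1/det) · [[d, -b], [-b, a]] = [[0.05, 0],
 [0, 0.05]].

Step 3 — form the quadratic (x - mu)^T · Sigma^{-1} · (x - mu):
  Sigma^{-1} · (x - mu) = (-0.1, 0.1).
  (x - mu)^T · [Sigma^{-1} · (x - mu)] = (-2)·(-0.1) + (2)·(0.1) = 0.4.

Step 4 — take square root: d = √(0.4) ≈ 0.6325.

d(x, mu) = √(0.4) ≈ 0.6325


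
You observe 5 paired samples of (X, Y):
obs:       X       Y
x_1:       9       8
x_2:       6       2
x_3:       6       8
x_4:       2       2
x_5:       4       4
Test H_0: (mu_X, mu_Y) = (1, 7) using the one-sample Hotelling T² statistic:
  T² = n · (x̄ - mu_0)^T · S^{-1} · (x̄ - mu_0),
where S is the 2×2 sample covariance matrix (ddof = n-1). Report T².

Step 1 — sample mean vector:
  mean(X) = (9 + 6 + 6 + 2 + 4) / 5 = 27/5 = 5.4
  mean(Y) = (8 + 2 + 8 + 2 + 4) / 5 = 24/5 = 4.8
  x̄ = (5.4, 4.8),  deviation x̄ - mu_0 = (5.4, 4.8) - (1, 7) = (4.4, -2.2).

Step 2 — sample covariance matrix, S[i,j] = (1/(n-1)) · Σ_k (x_{k,i} - mean_i) · (x_{k,j} - mean_j), divisor n-1 = 4:
  S[X,X] = ((3.6)·(3.6) + (0.6)·(0.6) + (0.6)·(0.6) + (-3.4)·(-3.4) + (-1.4)·(-1.4)) / 4 = 27.2/4 = 6.8
  S[X,Y] = ((3.6)·(3.2) + (0.6)·(-2.8) + (0.6)·(3.2) + (-3.4)·(-2.8) + (-1.4)·(-0.8)) / 4 = 22.4/4 = 5.6
  S[Y,Y] = ((3.2)·(3.2) + (-2.8)·(-2.8) + (3.2)·(3.2) + (-2.8)·(-2.8) + (-0.8)·(-0.8)) / 4 = 36.8/4 = 9.2
  S = [[6.8, 5.6],
 [5.6, 9.2]].

Step 3 — invert S. det(S) = 6.8·9.2 - (5.6)² = 31.2.
  S^{-1} = (1/det) · [[d, -b], [-b, a]] = [[0.2949, -0.1795],
 [-0.1795, 0.2179]].

Step 4 — quadratic form (x̄ - mu_0)^T · S^{-1} · (x̄ - mu_0):
  S^{-1} · (x̄ - mu_0) = (1.6923, -1.2692),
  (x̄ - mu_0)^T · [...] = (4.4)·(1.6923) + (-2.2)·(-1.2692) = 10.2385.

Step 5 — scale by n: T² = 5 · 10.2385 = 51.1923.

T² ≈ 51.1923


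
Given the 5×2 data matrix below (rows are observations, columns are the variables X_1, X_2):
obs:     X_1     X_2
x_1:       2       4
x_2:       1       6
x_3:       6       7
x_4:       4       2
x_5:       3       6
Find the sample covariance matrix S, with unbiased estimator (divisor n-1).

Step 1 — column means:
  mean(X_1) = (2 + 1 + 6 + 4 + 3) / 5 = 16/5 = 3.2
  mean(X_2) = (4 + 6 + 7 + 2 + 6) / 5 = 25/5 = 5

Step 2 — sample covariance S[i,j] = (1/(n-1)) · Σ_k (x_{k,i} - mean_i) · (x_{k,j} - mean_j), with n-1 = 4.
  S[X_1,X_1] = ((-1.2)·(-1.2) + (-2.2)·(-2.2) + (2.8)·(2.8) + (0.8)·(0.8) + (-0.2)·(-0.2)) / 4 = 14.8/4 = 3.7
  S[X_1,X_2] = ((-1.2)·(-1) + (-2.2)·(1) + (2.8)·(2) + (0.8)·(-3) + (-0.2)·(1)) / 4 = 2/4 = 0.5
  S[X_2,X_2] = ((-1)·(-1) + (1)·(1) + (2)·(2) + (-3)·(-3) + (1)·(1)) / 4 = 16/4 = 4

S is symmetric (S[j,i] = S[i,j]). Assembling:

S = [[3.7, 0.5],
 [0.5, 4]]


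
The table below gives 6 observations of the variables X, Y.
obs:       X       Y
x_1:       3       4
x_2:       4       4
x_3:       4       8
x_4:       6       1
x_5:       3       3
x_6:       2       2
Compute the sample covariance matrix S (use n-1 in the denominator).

Step 1 — column means:
  mean(X) = (3 + 4 + 4 + 6 + 3 + 2) / 6 = 22/6 = 3.6667
  mean(Y) = (4 + 4 + 8 + 1 + 3 + 2) / 6 = 22/6 = 3.6667

Step 2 — sample covariance S[i,j] = (1/(n-1)) · Σ_k (x_{k,i} - mean_i) · (x_{k,j} - mean_j), with n-1 = 5.
  S[X,X] = ((-0.6667)·(-0.6667) + (0.3333)·(0.3333) + (0.3333)·(0.3333) + (2.3333)·(2.3333) + (-0.6667)·(-0.6667) + (-1.6667)·(-1.6667)) / 5 = 9.3333/5 = 1.8667
  S[X,Y] = ((-0.6667)·(0.3333) + (0.3333)·(0.3333) + (0.3333)·(4.3333) + (2.3333)·(-2.6667) + (-0.6667)·(-0.6667) + (-1.6667)·(-1.6667)) / 5 = -1.6667/5 = -0.3333
  S[Y,Y] = ((0.3333)·(0.3333) + (0.3333)·(0.3333) + (4.3333)·(4.3333) + (-2.6667)·(-2.6667) + (-0.6667)·(-0.6667) + (-1.6667)·(-1.6667)) / 5 = 29.3333/5 = 5.8667

S is symmetric (S[j,i] = S[i,j]). Assembling:

S = [[1.8667, -0.3333],
 [-0.3333, 5.8667]]


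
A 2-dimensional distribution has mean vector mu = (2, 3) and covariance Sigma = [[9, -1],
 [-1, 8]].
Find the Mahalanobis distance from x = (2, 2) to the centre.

Step 1 — centre the observation: (x - mu) = (0, -1).

Step 2 — invert Sigma. det(Sigma) = 9·8 - (-1)² = 71.
  Sigma^{-1} = (1/det) · [[d, -b], [-b, a]] = [[0.1127, 0.0141],
 [0.0141, 0.1268]].

Step 3 — form the quadratic (x - mu)^T · Sigma^{-1} · (x - mu):
  Sigma^{-1} · (x - mu) = (-0.0141, -0.1268).
  (x - mu)^T · [Sigma^{-1} · (x - mu)] = (0)·(-0.0141) + (-1)·(-0.1268) = 0.1268.

Step 4 — take square root: d = √(0.1268) ≈ 0.356.

d(x, mu) = √(0.1268) ≈ 0.356


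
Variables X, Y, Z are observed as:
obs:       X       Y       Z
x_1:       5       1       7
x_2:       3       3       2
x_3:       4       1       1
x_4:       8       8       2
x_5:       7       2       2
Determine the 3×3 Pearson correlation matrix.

Step 1 — column means:
  mean(X) = (5 + 3 + 4 + 8 + 7) / 5 = 27/5 = 5.4
  mean(Y) = (1 + 3 + 1 + 8 + 2) / 5 = 15/5 = 3
  mean(Z) = (7 + 2 + 1 + 2 + 2) / 5 = 14/5 = 2.8

Step 2 — sample variances and covariances s[i,j] = (1/(n-1)) · Σ_k (x_{k,i} - mean_i) · (x_{k,j} - mean_j), with n-1 = 4:
  s[X,X] = ((-0.4)·(-0.4) + (-2.4)·(-2.4) + (-1.4)·(-1.4) + (2.6)·(2.6) + (1.6)·(1.6)) / 4 = 17.2/4 = 4.3
  s[X,Y] = ((-0.4)·(-2) + (-2.4)·(0) + (-1.4)·(-2) + (2.6)·(5) + (1.6)·(-1)) / 4 = 15/4 = 3.75
  s[X,Z] = ((-0.4)·(4.2) + (-2.4)·(-0.8) + (-1.4)·(-1.8) + (2.6)·(-0.8) + (1.6)·(-0.8)) / 4 = -0.6/4 = -0.15
  s[Y,Y] = ((-2)·(-2) + (0)·(0) + (-2)·(-2) + (5)·(5) + (-1)·(-1)) / 4 = 34/4 = 8.5
  s[Y,Z] = ((-2)·(4.2) + (0)·(-0.8) + (-2)·(-1.8) + (5)·(-0.8) + (-1)·(-0.8)) / 4 = -8/4 = -2
  s[Z,Z] = ((4.2)·(4.2) + (-0.8)·(-0.8) + (-1.8)·(-1.8) + (-0.8)·(-0.8) + (-0.8)·(-0.8)) / 4 = 22.8/4 = 5.7
  Sample standard deviations s_i = √(s[i,i]):
  s(X) = √(4.3) = 2.0736
  s(Y) = √(8.5) = 2.9155
  s(Z) = √(5.7) = 2.3875

Step 3 — r_{ij} = s_{ij} / (s_i · s_j):
  r[X,X] = 1 (diagonal).
  r[X,Y] = 3.75 / (2.0736 · 2.9155) = 3.75 / 6.0457 = 0.6203
  r[X,Z] = -0.15 / (2.0736 · 2.3875) = -0.15 / 4.9508 = -0.0303
  r[Y,Y] = 1 (diagonal).
  r[Y,Z] = -2 / (2.9155 · 2.3875) = -2 / 6.9606 = -0.2873
  r[Z,Z] = 1 (diagonal).

R is symmetric with unit diagonal. Assembling:

R = [[1, 0.6203, -0.0303],
 [0.6203, 1, -0.2873],
 [-0.0303, -0.2873, 1]]


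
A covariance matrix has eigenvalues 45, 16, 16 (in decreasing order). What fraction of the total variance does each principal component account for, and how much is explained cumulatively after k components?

Step 1 — total variance = trace(Sigma) = Σ λ_i = 45 + 16 + 16 = 77.

Step 2 — fraction explained by component i = λ_i / Σ λ:
  PC1: 45/77 = 0.5844
  PC2: 16/77 = 0.2078
  PC3: 16/77 = 0.2078

Step 3 — cumulative fraction after k components = (λ_1 + ... + λ_k) / Σ λ:
  k = 1: 45/77 = 0.5844
  k = 2: (45 + 16)/77 = 61/77 = 0.7922
  k = 3: (45 + 16 + 16)/77 = 77/77 = 1

Summary (fraction, with percent):

explained: PC1 0.5844 (58.44%), PC2 0.2078 (20.78%), PC3 0.2078 (20.78%);  cumulative: 0.5844, 0.7922, 1


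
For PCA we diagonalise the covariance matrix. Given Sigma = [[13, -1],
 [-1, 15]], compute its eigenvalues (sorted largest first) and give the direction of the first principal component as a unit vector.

Step 1 — characteristic polynomial of 2×2 Sigma:
  det(Sigma - λI) = λ² - trace · λ + det = 0.
  trace = 13 + 15 = 28, det = 13·15 - (-1)² = 194.
Step 2 — discriminant:
  Δ = trace² - 4·det = 784 - 776 = 8.
Step 3 — eigenvalues:
  λ = (trace ± √Δ)/2 = (28 ± 2.8284)/2,
  λ_1 = 15.4142,  λ_2 = 12.5858.

Step 4 — unit eigenvector for λ_1: solve (Sigma - λ_1 I)v = 0. First row:
  (13 - 15.4142)·v_x + (-1)·v_y = 0, i.e. (-2.4142)·v_x + (-1)·v_y = 0,
  so v ∝ (b, λ_1 - a) = (-1, 2.4142); multiply by -1 so the first entry is positive: u = (1, -2.4142).
  ||u|| = √((1)² + (-2.4142)²) = √(6.8284) ≈ 2.6131,
  v_1 = u/||u|| ≈ (0.3827, -0.9239) (||v_1|| = 1).

λ_1 = 15.4142,  λ_2 = 12.5858;  v_1 ≈ (0.3827, -0.9239)


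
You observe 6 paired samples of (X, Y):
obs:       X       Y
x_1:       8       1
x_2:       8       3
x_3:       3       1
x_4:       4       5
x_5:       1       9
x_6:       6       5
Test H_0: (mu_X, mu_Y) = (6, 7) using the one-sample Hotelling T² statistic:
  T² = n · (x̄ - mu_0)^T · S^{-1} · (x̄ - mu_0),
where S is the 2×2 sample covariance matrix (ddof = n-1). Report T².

Step 1 — sample mean vector:
  mean(X) = (8 + 8 + 3 + 4 + 1 + 6) / 6 = 30/6 = 5
  mean(Y) = (1 + 3 + 1 + 5 + 9 + 5) / 6 = 24/6 = 4
  x̄ = (5, 4),  deviation x̄ - mu_0 = (5, 4) - (6, 7) = (-1, -3).

Step 2 — sample covariance matrix, S[i,j] = (1/(n-1)) · Σ_k (x_{k,i} - mean_i) · (x_{k,j} - mean_j), divisor n-1 = 5:
  S[X,X] = ((3)·(3) + (3)·(3) + (-2)·(-2) + (-1)·(-1) + (-4)·(-4) + (1)·(1)) / 5 = 40/5 = 8
  S[X,Y] = ((3)·(-3) + (3)·(-1) + (-2)·(-3) + (-1)·(1) + (-4)·(5) + (1)·(1)) / 5 = -26/5 = -5.2
  S[Y,Y] = ((-3)·(-3) + (-1)·(-1) + (-3)·(-3) + (1)·(1) + (5)·(5) + (1)·(1)) / 5 = 46/5 = 9.2
  S = [[8, -5.2],
 [-5.2, 9.2]].

Step 3 — invert S. det(S) = 8·9.2 - (-5.2)² = 46.56.
  S^{-1} = (1/det) · [[d, -b], [-b, a]] = [[0.1976, 0.1117],
 [0.1117, 0.1718]].

Step 4 — quadratic form (x̄ - mu_0)^T · S^{-1} · (x̄ - mu_0):
  S^{-1} · (x̄ - mu_0) = (-0.5326, -0.6271),
  (x̄ - mu_0)^T · [...] = (-1)·(-0.5326) + (-3)·(-0.6271) = 2.4141.

Step 5 — scale by n: T² = 6 · 2.4141 = 14.4845.

T² ≈ 14.4845


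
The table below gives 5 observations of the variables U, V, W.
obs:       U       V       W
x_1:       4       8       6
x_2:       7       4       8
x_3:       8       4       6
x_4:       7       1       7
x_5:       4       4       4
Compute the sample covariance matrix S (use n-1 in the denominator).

Step 1 — column means:
  mean(U) = (4 + 7 + 8 + 7 + 4) / 5 = 30/5 = 6
  mean(V) = (8 + 4 + 4 + 1 + 4) / 5 = 21/5 = 4.2
  mean(W) = (6 + 8 + 6 + 7 + 4) / 5 = 31/5 = 6.2

Step 2 — sample covariance S[i,j] = (1/(n-1)) · Σ_k (x_{k,i} - mean_i) · (x_{k,j} - mean_j), with n-1 = 4.
  S[U,U] = ((-2)·(-2) + (1)·(1) + (2)·(2) + (1)·(1) + (-2)·(-2)) / 4 = 14/4 = 3.5
  S[U,V] = ((-2)·(3.8) + (1)·(-0.2) + (2)·(-0.2) + (1)·(-3.2) + (-2)·(-0.2)) / 4 = -11/4 = -2.75
  S[U,W] = ((-2)·(-0.2) + (1)·(1.8) + (2)·(-0.2) + (1)·(0.8) + (-2)·(-2.2)) / 4 = 7/4 = 1.75
  S[V,V] = ((3.8)·(3.8) + (-0.2)·(-0.2) + (-0.2)·(-0.2) + (-3.2)·(-3.2) + (-0.2)·(-0.2)) / 4 = 24.8/4 = 6.2
  S[V,W] = ((3.8)·(-0.2) + (-0.2)·(1.8) + (-0.2)·(-0.2) + (-3.2)·(0.8) + (-0.2)·(-2.2)) / 4 = -3.2/4 = -0.8
  S[W,W] = ((-0.2)·(-0.2) + (1.8)·(1.8) + (-0.2)·(-0.2) + (0.8)·(0.8) + (-2.2)·(-2.2)) / 4 = 8.8/4 = 2.2

S is symmetric (S[j,i] = S[i,j]). Assembling:

S = [[3.5, -2.75, 1.75],
 [-2.75, 6.2, -0.8],
 [1.75, -0.8, 2.2]]


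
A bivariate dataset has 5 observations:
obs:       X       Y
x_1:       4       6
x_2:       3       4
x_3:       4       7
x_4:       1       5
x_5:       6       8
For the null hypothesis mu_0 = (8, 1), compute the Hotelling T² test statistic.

Step 1 — sample mean vector:
  mean(X) = (4 + 3 + 4 + 1 + 6) / 5 = 18/5 = 3.6
  mean(Y) = (6 + 4 + 7 + 5 + 8) / 5 = 30/5 = 6
  x̄ = (3.6, 6),  deviation x̄ - mu_0 = (3.6, 6) - (8, 1) = (-4.4, 5).

Step 2 — sample covariance matrix, S[i,j] = (1/(n-1)) · Σ_k (x_{k,i} - mean_i) · (x_{k,j} - mean_j), divisor n-1 = 4:
  S[X,X] = ((0.4)·(0.4) + (-0.6)·(-0.6) + (0.4)·(0.4) + (-2.6)·(-2.6) + (2.4)·(2.4)) / 4 = 13.2/4 = 3.3
  S[X,Y] = ((0.4)·(0) + (-0.6)·(-2) + (0.4)·(1) + (-2.6)·(-1) + (2.4)·(2)) / 4 = 9/4 = 2.25
  S[Y,Y] = ((0)·(0) + (-2)·(-2) + (1)·(1) + (-1)·(-1) + (2)·(2)) / 4 = 10/4 = 2.5
  S = [[3.3, 2.25],
 [2.25, 2.5]].

Step 3 — invert S. det(S) = 3.3·2.5 - (2.25)² = 3.1875.
  S^{-1} = (1/det) · [[d, -b], [-b, a]] = [[0.7843, -0.7059],
 [-0.7059, 1.0353]].

Step 4 — quadratic form (x̄ - mu_0)^T · S^{-1} · (x̄ - mu_0):
  S^{-1} · (x̄ - mu_0) = (-6.9804, 8.2824),
  (x̄ - mu_0)^T · [...] = (-4.4)·(-6.9804) + (5)·(8.2824) = 72.1255.

Step 5 — scale by n: T² = 5 · 72.1255 = 360.6275.

T² ≈ 360.6275


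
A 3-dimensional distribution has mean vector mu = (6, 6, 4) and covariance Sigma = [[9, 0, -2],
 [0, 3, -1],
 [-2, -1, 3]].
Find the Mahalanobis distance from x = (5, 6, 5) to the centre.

Step 1 — centre the observation: (x - mu) = (-1, 0, 1).

Step 2 — invert Sigma (cofactor / det for 3×3, or solve directly):
  Sigma^{-1} = [[0.1333, 0.0333, 0.1],
 [0.0333, 0.3833, 0.15],
 [0.1, 0.15, 0.45]].

Step 3 — form the quadratic (x - mu)^T · Sigma^{-1} · (x - mu):
  Sigma^{-1} · (x - mu) = (-0.0333, 0.1167, 0.35).
  (x - mu)^T · [Sigma^{-1} · (x - mu)] = (-1)·(-0.0333) + (0)·(0.1167) + (1)·(0.35) = 0.3833.

Step 4 — take square root: d = √(0.3833) ≈ 0.6191.

d(x, mu) = √(0.3833) ≈ 0.6191


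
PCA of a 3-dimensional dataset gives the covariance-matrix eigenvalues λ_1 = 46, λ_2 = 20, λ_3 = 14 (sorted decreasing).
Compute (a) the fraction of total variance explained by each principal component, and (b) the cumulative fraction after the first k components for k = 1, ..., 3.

Step 1 — total variance = trace(Sigma) = Σ λ_i = 46 + 20 + 14 = 80.

Step 2 — fraction explained by component i = λ_i / Σ λ:
  PC1: 46/80 = 0.575
  PC2: 20/80 = 0.25
  PC3: 14/80 = 0.175

Step 3 — cumulative fraction after k components = (λ_1 + ... + λ_k) / Σ λ:
  k = 1: 46/80 = 0.575
  k = 2: (46 + 20)/80 = 66/80 = 0.825
  k = 3: (46 + 20 + 14)/80 = 80/80 = 1

Summary (fraction, with percent):

explained: PC1 0.575 (57.5%), PC2 0.25 (25%), PC3 0.175 (17.5%);  cumulative: 0.575, 0.825, 1


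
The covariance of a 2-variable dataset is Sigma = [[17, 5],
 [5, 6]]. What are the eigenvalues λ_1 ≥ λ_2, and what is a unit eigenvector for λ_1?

Step 1 — characteristic polynomial of 2×2 Sigma:
  det(Sigma - λI) = λ² - trace · λ + det = 0.
  trace = 17 + 6 = 23, det = 17·6 - (5)² = 77.
Step 2 — discriminant:
  Δ = trace² - 4·det = 529 - 308 = 221.
Step 3 — eigenvalues:
  λ = (trace ± √Δ)/2 = (23 ± 14.8661)/2,
  λ_1 = 18.933,  λ_2 = 4.067.

Step 4 — unit eigenvector for λ_1: solve (Sigma - λ_1 I)v = 0. First row:
  (17 - 18.933)·v_x + (5)·v_y = 0, i.e. (-1.933)·v_x + (5)·v_y = 0,
  so v ∝ (b, λ_1 - a) = (5, 1.933) = u.
  ||u|| = √((5)² + (1.933)²) = √(28.7366) ≈ 5.3607,
  v_1 = u/||u|| ≈ (0.9327, 0.3606) (||v_1|| = 1).

λ_1 = 18.933,  λ_2 = 4.067;  v_1 ≈ (0.9327, 0.3606)


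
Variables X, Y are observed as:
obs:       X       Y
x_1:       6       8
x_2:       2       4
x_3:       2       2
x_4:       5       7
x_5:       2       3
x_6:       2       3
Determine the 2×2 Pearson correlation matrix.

Step 1 — column means:
  mean(X) = (6 + 2 + 2 + 5 + 2 + 2) / 6 = 19/6 = 3.1667
  mean(Y) = (8 + 4 + 2 + 7 + 3 + 3) / 6 = 27/6 = 4.5

Step 2 — sample variances and covariances s[i,j] = (1/(n-1)) · Σ_k (x_{k,i} - mean_i) · (x_{k,j} - mean_j), with n-1 = 5:
  s[X,X] = ((2.8333)·(2.8333) + (-1.1667)·(-1.1667) + (-1.1667)·(-1.1667) + (1.8333)·(1.8333) + (-1.1667)·(-1.1667) + (-1.1667)·(-1.1667)) / 5 = 16.8333/5 = 3.3667
  s[X,Y] = ((2.8333)·(3.5) + (-1.1667)·(-0.5) + (-1.1667)·(-2.5) + (1.8333)·(2.5) + (-1.1667)·(-1.5) + (-1.1667)·(-1.5)) / 5 = 21.5/5 = 4.3
  s[Y,Y] = ((3.5)·(3.5) + (-0.5)·(-0.5) + (-2.5)·(-2.5) + (2.5)·(2.5) + (-1.5)·(-1.5) + (-1.5)·(-1.5)) / 5 = 29.5/5 = 5.9
  Sample standard deviations s_i = √(s[i,i]):
  s(X) = √(3.3667) = 1.8348
  s(Y) = √(5.9) = 2.429

Step 3 — r_{ij} = s_{ij} / (s_i · s_j):
  r[X,X] = 1 (diagonal).
  r[X,Y] = 4.3 / (1.8348 · 2.429) = 4.3 / 4.4568 = 0.9648
  r[Y,Y] = 1 (diagonal).

R is symmetric with unit diagonal. Assembling:

R = [[1, 0.9648],
 [0.9648, 1]]


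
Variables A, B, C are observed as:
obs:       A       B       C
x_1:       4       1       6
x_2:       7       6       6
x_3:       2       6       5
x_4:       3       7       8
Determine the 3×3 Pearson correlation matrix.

Step 1 — column means:
  mean(A) = (4 + 7 + 2 + 3) / 4 = 16/4 = 4
  mean(B) = (1 + 6 + 6 + 7) / 4 = 20/4 = 5
  mean(C) = (6 + 6 + 5 + 8) / 4 = 25/4 = 6.25

Step 2 — sample variances and covariances s[i,j] = (1/(n-1)) · Σ_k (x_{k,i} - mean_i) · (x_{k,j} - mean_j), with n-1 = 3:
  s[A,A] = ((0)·(0) + (3)·(3) + (-2)·(-2) + (-1)·(-1)) / 3 = 14/3 = 4.6667
  s[A,B] = ((0)·(-4) + (3)·(1) + (-2)·(1) + (-1)·(2)) / 3 = -1/3 = -0.3333
  s[A,C] = ((0)·(-0.25) + (3)·(-0.25) + (-2)·(-1.25) + (-1)·(1.75)) / 3 = 0/3 = 0
  s[B,B] = ((-4)·(-4) + (1)·(1) + (1)·(1) + (2)·(2)) / 3 = 22/3 = 7.3333
  s[B,C] = ((-4)·(-0.25) + (1)·(-0.25) + (1)·(-1.25) + (2)·(1.75)) / 3 = 3/3 = 1
  s[C,C] = ((-0.25)·(-0.25) + (-0.25)·(-0.25) + (-1.25)·(-1.25) + (1.75)·(1.75)) / 3 = 4.75/3 = 1.5833
  Sample standard deviations s_i = √(s[i,i]):
  s(A) = √(4.6667) = 2.1602
  s(B) = √(7.3333) = 2.708
  s(C) = √(1.5833) = 1.2583

Step 3 — r_{ij} = s_{ij} / (s_i · s_j):
  r[A,A] = 1 (diagonal).
  r[A,B] = -0.3333 / (2.1602 · 2.708) = -0.3333 / 5.85 = -0.057
  r[A,C] = 0 / (2.1602 · 1.2583) = 0 / 2.7183 = 0
  r[B,B] = 1 (diagonal).
  r[B,C] = 1 / (2.708 · 1.2583) = 1 / 3.4075 = 0.2935
  r[C,C] = 1 (diagonal).

R is symmetric with unit diagonal. Assembling:

R = [[1, -0.057, 0],
 [-0.057, 1, 0.2935],
 [0, 0.2935, 1]]


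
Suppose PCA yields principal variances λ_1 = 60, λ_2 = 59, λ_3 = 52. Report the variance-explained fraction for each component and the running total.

Step 1 — total variance = trace(Sigma) = Σ λ_i = 60 + 59 + 52 = 171.

Step 2 — fraction explained by component i = λ_i / Σ λ:
  PC1: 60/171 = 0.3509
  PC2: 59/171 = 0.345
  PC3: 52/171 = 0.3041

Step 3 — cumulative fraction after k components = (λ_1 + ... + λ_k) / Σ λ:
  k = 1: 60/171 = 0.3509
  k = 2: (60 + 59)/171 = 119/171 = 0.6959
  k = 3: (60 + 59 + 52)/171 = 171/171 = 1

Summary (fraction, with percent):

explained: PC1 0.3509 (35.09%), PC2 0.345 (34.5%), PC3 0.3041 (30.41%);  cumulative: 0.3509, 0.6959, 1


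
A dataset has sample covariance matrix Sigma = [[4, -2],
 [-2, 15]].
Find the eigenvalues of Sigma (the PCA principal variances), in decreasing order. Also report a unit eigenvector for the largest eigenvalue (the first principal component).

Step 1 — characteristic polynomial of 2×2 Sigma:
  det(Sigma - λI) = λ² - trace · λ + det = 0.
  trace = 4 + 15 = 19, det = 4·15 - (-2)² = 56.
Step 2 — discriminant:
  Δ = trace² - 4·det = 361 - 224 = 137.
Step 3 — eigenvalues:
  λ = (trace ± √Δ)/2 = (19 ± 11.7047)/2,
  λ_1 = 15.3523,  λ_2 = 3.6477.

Step 4 — unit eigenvector for λ_1: solve (Sigma - λ_1 I)v = 0. First row:
  (4 - 15.3523)·v_x + (-2)·v_y = 0, i.e. (-11.3523)·v_x + (-2)·v_y = 0,
  so v ∝ (b, λ_1 - a) = (-2, 11.3523); multiply by -1 so the first entry is positive: u = (2, -11.3523).
  ||u|| = √((2)² + (-11.3523)²) = √(132.8758) ≈ 11.5272,
  v_1 = u/||u|| ≈ (0.1735, -0.9848) (||v_1|| = 1).

λ_1 = 15.3523,  λ_2 = 3.6477;  v_1 ≈ (0.1735, -0.9848)


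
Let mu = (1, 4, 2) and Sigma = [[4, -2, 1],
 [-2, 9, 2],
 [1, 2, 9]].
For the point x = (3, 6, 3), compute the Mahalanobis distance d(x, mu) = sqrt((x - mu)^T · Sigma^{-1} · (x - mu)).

Step 1 — centre the observation: (x - mu) = (2, 2, 1).

Step 2 — invert Sigma (cofactor / det for 3×3, or solve directly):
  Sigma^{-1} = [[0.302, 0.0784, -0.051],
 [0.0784, 0.1373, -0.0392],
 [-0.051, -0.0392, 0.1255]].

Step 3 — form the quadratic (x - mu)^T · Sigma^{-1} · (x - mu):
  Sigma^{-1} · (x - mu) = (0.7098, 0.3922, -0.0549).
  (x - mu)^T · [Sigma^{-1} · (x - mu)] = (2)·(0.7098) + (2)·(0.3922) + (1)·(-0.0549) = 2.149.

Step 4 — take square root: d = √(2.149) ≈ 1.466.

d(x, mu) = √(2.149) ≈ 1.466


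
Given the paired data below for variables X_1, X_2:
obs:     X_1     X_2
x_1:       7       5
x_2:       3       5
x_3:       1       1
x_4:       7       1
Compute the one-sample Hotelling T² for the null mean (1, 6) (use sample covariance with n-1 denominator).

Step 1 — sample mean vector:
  mean(X_1) = (7 + 3 + 1 + 7) / 4 = 18/4 = 4.5
  mean(X_2) = (5 + 5 + 1 + 1) / 4 = 12/4 = 3
  x̄ = (4.5, 3),  deviation x̄ - mu_0 = (4.5, 3) - (1, 6) = (3.5, -3).

Step 2 — sample covariance matrix, S[i,j] = (1/(n-1)) · Σ_k (x_{k,i} - mean_i) · (x_{k,j} - mean_j), divisor n-1 = 3:
  S[X_1,X_1] = ((2.5)·(2.5) + (-1.5)·(-1.5) + (-3.5)·(-3.5) + (2.5)·(2.5)) / 3 = 27/3 = 9
  S[X_1,X_2] = ((2.5)·(2) + (-1.5)·(2) + (-3.5)·(-2) + (2.5)·(-2)) / 3 = 4/3 = 1.3333
  S[X_2,X_2] = ((2)·(2) + (2)·(2) + (-2)·(-2) + (-2)·(-2)) / 3 = 16/3 = 5.3333
  S = [[9, 1.3333],
 [1.3333, 5.3333]].

Step 3 — invert S. det(S) = 9·5.3333 - (1.3333)² = 46.2222.
  S^{-1} = (1/det) · [[d, -b], [-b, a]] = [[0.1154, -0.0288],
 [-0.0288, 0.1947]].

Step 4 — quadratic form (x̄ - mu_0)^T · S^{-1} · (x̄ - mu_0):
  S^{-1} · (x̄ - mu_0) = (0.4904, -0.6851),
  (x̄ - mu_0)^T · [...] = (3.5)·(0.4904) + (-3)·(-0.6851) = 3.7716.

Step 5 — scale by n: T² = 4 · 3.7716 = 15.0865.

T² ≈ 15.0865


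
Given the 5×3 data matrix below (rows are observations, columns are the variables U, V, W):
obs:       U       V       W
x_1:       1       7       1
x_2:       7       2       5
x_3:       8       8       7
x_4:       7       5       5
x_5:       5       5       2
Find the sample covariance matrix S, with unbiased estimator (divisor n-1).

Step 1 — column means:
  mean(U) = (1 + 7 + 8 + 7 + 5) / 5 = 28/5 = 5.6
  mean(V) = (7 + 2 + 8 + 5 + 5) / 5 = 27/5 = 5.4
  mean(W) = (1 + 5 + 7 + 5 + 2) / 5 = 20/5 = 4

Step 2 — sample covariance S[i,j] = (1/(n-1)) · Σ_k (x_{k,i} - mean_i) · (x_{k,j} - mean_j), with n-1 = 4.
  S[U,U] = ((-4.6)·(-4.6) + (1.4)·(1.4) + (2.4)·(2.4) + (1.4)·(1.4) + (-0.6)·(-0.6)) / 4 = 31.2/4 = 7.8
  S[U,V] = ((-4.6)·(1.6) + (1.4)·(-3.4) + (2.4)·(2.6) + (1.4)·(-0.4) + (-0.6)·(-0.4)) / 4 = -6.2/4 = -1.55
  S[U,W] = ((-4.6)·(-3) + (1.4)·(1) + (2.4)·(3) + (1.4)·(1) + (-0.6)·(-2)) / 4 = 25/4 = 6.25
  S[V,V] = ((1.6)·(1.6) + (-3.4)·(-3.4) + (2.6)·(2.6) + (-0.4)·(-0.4) + (-0.4)·(-0.4)) / 4 = 21.2/4 = 5.3
  S[V,W] = ((1.6)·(-3) + (-3.4)·(1) + (2.6)·(3) + (-0.4)·(1) + (-0.4)·(-2)) / 4 = 0/4 = 0
  S[W,W] = ((-3)·(-3) + (1)·(1) + (3)·(3) + (1)·(1) + (-2)·(-2)) / 4 = 24/4 = 6

S is symmetric (S[j,i] = S[i,j]). Assembling:

S = [[7.8, -1.55, 6.25],
 [-1.55, 5.3, 0],
 [6.25, 0, 6]]


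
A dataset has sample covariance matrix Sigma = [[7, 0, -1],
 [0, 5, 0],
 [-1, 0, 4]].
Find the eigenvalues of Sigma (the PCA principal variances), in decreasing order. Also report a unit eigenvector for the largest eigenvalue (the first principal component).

Step 1 — characteristic polynomial p(λ) = det(λI - Sigma) = λ³ - tr·λ² + c_1·λ - det, where tr = trace, c_1 = sum of the principal 2×2 minors, det = det(Sigma):
  tr = 7 + 5 + 4 = 16,
  c_1 = (7·5 - (0)²) + (7·4 - (-1)²) + (5·4 - (0)²) = 35 + 27 + 20 = 82,
  det = 7·(5·4 - (0)²) - (0)·((0)·4 - (0)·(-1)) + (-1)·((0)·(0) - 5·(-1)) = 7·(20) - (0)·(0) + (-1)·(5) = 135.
  So p(λ) = λ³ - 16λ² + 82λ - 135.
Step 2 — look for an integer root (rational root theorem: any rational root is an integer divisor of 135). Testing λ = 5:
  p(5) = 125 - 400 + 410 - 135 = 0  ✓
  Dividing out (λ - 5): p(λ) = (λ - 5)(λ² - 11λ + 27).
Step 3 — remaining eigenvalues from the quadratic λ² - 11λ + 27 = 0:
  Δ = 11² - 4·27 = 121 - 108 = 13,  λ = (11 ± √13)/2 = (11 ± 3.6056)/2 ≈ 7.3028 or 3.6972.
  Sorted: λ_1 = 7.3028,  λ_2 = 5,  λ_3 = 3.6972  (check: sum = 16 = tr ✓).

Step 4 — unit eigenvector for λ_1 ≈ 7.3028: v spans the null space of (Sigma - λ_1 I), whose rows are
  r_1 = (-0.3028, 0, -1),  r_2 = (0, -2.3028, 0),  r_3 = (-1, 0, -3.3028).
  v is orthogonal to every row, so take v ∝ r_1 × r_2 = ((0)·(0) - (-1)·(-2.3028), (-1)·(0) - (-0.3028)·(0), (-0.3028)·(-2.3028) - (0)·(0)) ≈ (-2.3028, 0, 0.6972).
  Rescale (multiply by -1 so the first nonzero entry is positive): u = (2.3028, 0, -0.6972).
  ||u|| = √((2.3028)² + (0)² + (-0.6972)²) = √(5.7889) ≈ 2.406,  v_1 = u/||u|| ≈ (0.9571, 0, -0.2898) (||v_1|| = 1).

λ_1 = 7.3028,  λ_2 = 5,  λ_3 = 3.6972;  v_1 ≈ (0.9571, 0, -0.2898)


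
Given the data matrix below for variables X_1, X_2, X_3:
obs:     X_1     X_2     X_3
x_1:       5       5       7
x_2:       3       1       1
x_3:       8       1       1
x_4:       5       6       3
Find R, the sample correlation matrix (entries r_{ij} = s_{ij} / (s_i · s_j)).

Step 1 — column means:
  mean(X_1) = (5 + 3 + 8 + 5) / 4 = 21/4 = 5.25
  mean(X_2) = (5 + 1 + 1 + 6) / 4 = 13/4 = 3.25
  mean(X_3) = (7 + 1 + 1 + 3) / 4 = 12/4 = 3

Step 2 — sample variances and covariances s[i,j] = (1/(n-1)) · Σ_k (x_{k,i} - mean_i) · (x_{k,j} - mean_j), with n-1 = 3:
  s[X_1,X_1] = ((-0.25)·(-0.25) + (-2.25)·(-2.25) + (2.75)·(2.75) + (-0.25)·(-0.25)) / 3 = 12.75/3 = 4.25
  s[X_1,X_2] = ((-0.25)·(1.75) + (-2.25)·(-2.25) + (2.75)·(-2.25) + (-0.25)·(2.75)) / 3 = -2.25/3 = -0.75
  s[X_1,X_3] = ((-0.25)·(4) + (-2.25)·(-2) + (2.75)·(-2) + (-0.25)·(0)) / 3 = -2/3 = -0.6667
  s[X_2,X_2] = ((1.75)·(1.75) + (-2.25)·(-2.25) + (-2.25)·(-2.25) + (2.75)·(2.75)) / 3 = 20.75/3 = 6.9167
  s[X_2,X_3] = ((1.75)·(4) + (-2.25)·(-2) + (-2.25)·(-2) + (2.75)·(0)) / 3 = 16/3 = 5.3333
  s[X_3,X_3] = ((4)·(4) + (-2)·(-2) + (-2)·(-2) + (0)·(0)) / 3 = 24/3 = 8
  Sample standard deviations s_i = √(s[i,i]):
  s(X_1) = √(4.25) = 2.0616
  s(X_2) = √(6.9167) = 2.63
  s(X_3) = √(8) = 2.8284

Step 3 — r_{ij} = s_{ij} / (s_i · s_j):
  r[X_1,X_1] = 1 (diagonal).
  r[X_1,X_2] = -0.75 / (2.0616 · 2.63) = -0.75 / 5.4218 = -0.1383
  r[X_1,X_3] = -0.6667 / (2.0616 · 2.8284) = -0.6667 / 5.831 = -0.1143
  r[X_2,X_2] = 1 (diagonal).
  r[X_2,X_3] = 5.3333 / (2.63 · 2.8284) = 5.3333 / 7.4386 = 0.717
  r[X_3,X_3] = 1 (diagonal).

R is symmetric with unit diagonal. Assembling:

R = [[1, -0.1383, -0.1143],
 [-0.1383, 1, 0.717],
 [-0.1143, 0.717, 1]]


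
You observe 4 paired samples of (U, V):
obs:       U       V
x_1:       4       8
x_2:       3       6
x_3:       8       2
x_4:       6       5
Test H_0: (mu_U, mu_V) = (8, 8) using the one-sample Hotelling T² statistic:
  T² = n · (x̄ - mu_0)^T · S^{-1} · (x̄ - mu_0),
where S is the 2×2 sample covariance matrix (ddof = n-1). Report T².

Step 1 — sample mean vector:
  mean(U) = (4 + 3 + 8 + 6) / 4 = 21/4 = 5.25
  mean(V) = (8 + 6 + 2 + 5) / 4 = 21/4 = 5.25
  x̄ = (5.25, 5.25),  deviation x̄ - mu_0 = (5.25, 5.25) - (8, 8) = (-2.75, -2.75).

Step 2 — sample covariance matrix, S[i,j] = (1/(n-1)) · Σ_k (x_{k,i} - mean_i) · (x_{k,j} - mean_j), divisor n-1 = 3:
  S[U,U] = ((-1.25)·(-1.25) + (-2.25)·(-2.25) + (2.75)·(2.75) + (0.75)·(0.75)) / 3 = 14.75/3 = 4.9167
  S[U,V] = ((-1.25)·(2.75) + (-2.25)·(0.75) + (2.75)·(-3.25) + (0.75)·(-0.25)) / 3 = -14.25/3 = -4.75
  S[V,V] = ((2.75)·(2.75) + (0.75)·(0.75) + (-3.25)·(-3.25) + (-0.25)·(-0.25)) / 3 = 18.75/3 = 6.25
  S = [[4.9167, -4.75],
 [-4.75, 6.25]].

Step 3 — invert S. det(S) = 4.9167·6.25 - (-4.75)² = 8.1667.
  S^{-1} = (1/det) · [[d, -b], [-b, a]] = [[0.7653, 0.5816],
 [0.5816, 0.602]].

Step 4 — quadratic form (x̄ - mu_0)^T · S^{-1} · (x̄ - mu_0):
  S^{-1} · (x̄ - mu_0) = (-3.7041, -3.2551),
  (x̄ - mu_0)^T · [...] = (-2.75)·(-3.7041) + (-2.75)·(-3.2551) = 19.1378.

Step 5 — scale by n: T² = 4 · 19.1378 = 76.551.

T² ≈ 76.551


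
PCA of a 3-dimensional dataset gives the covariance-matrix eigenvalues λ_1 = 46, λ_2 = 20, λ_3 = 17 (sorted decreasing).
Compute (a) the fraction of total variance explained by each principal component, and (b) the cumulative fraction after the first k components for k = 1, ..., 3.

Step 1 — total variance = trace(Sigma) = Σ λ_i = 46 + 20 + 17 = 83.

Step 2 — fraction explained by component i = λ_i / Σ λ:
  PC1: 46/83 = 0.5542
  PC2: 20/83 = 0.241
  PC3: 17/83 = 0.2048

Step 3 — cumulative fraction after k components = (λ_1 + ... + λ_k) / Σ λ:
  k = 1: 46/83 = 0.5542
  k = 2: (46 + 20)/83 = 66/83 = 0.7952
  k = 3: (46 + 20 + 17)/83 = 83/83 = 1

Summary (fraction, with percent):

explained: PC1 0.5542 (55.42%), PC2 0.241 (24.1%), PC3 0.2048 (20.48%);  cumulative: 0.5542, 0.7952, 1


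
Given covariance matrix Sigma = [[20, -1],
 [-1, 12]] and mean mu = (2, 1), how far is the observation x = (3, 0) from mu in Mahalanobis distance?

Step 1 — centre the observation: (x - mu) = (1, -1).

Step 2 — invert Sigma. det(Sigma) = 20·12 - (-1)² = 239.
  Sigma^{-1} = (1/det) · [[d, -b], [-b, a]] = [[0.0502, 0.0042],
 [0.0042, 0.0837]].

Step 3 — form the quadratic (x - mu)^T · Sigma^{-1} · (x - mu):
  Sigma^{-1} · (x - mu) = (0.046, -0.0795).
  (x - mu)^T · [Sigma^{-1} · (x - mu)] = (1)·(0.046) + (-1)·(-0.0795) = 0.1255.

Step 4 — take square root: d = √(0.1255) ≈ 0.3543.

d(x, mu) = √(0.1255) ≈ 0.3543


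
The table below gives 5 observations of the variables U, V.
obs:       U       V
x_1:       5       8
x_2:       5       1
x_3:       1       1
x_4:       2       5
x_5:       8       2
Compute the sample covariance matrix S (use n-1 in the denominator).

Step 1 — column means:
  mean(U) = (5 + 5 + 1 + 2 + 8) / 5 = 21/5 = 4.2
  mean(V) = (8 + 1 + 1 + 5 + 2) / 5 = 17/5 = 3.4

Step 2 — sample covariance S[i,j] = (1/(n-1)) · Σ_k (x_{k,i} - mean_i) · (x_{k,j} - mean_j), with n-1 = 4.
  S[U,U] = ((0.8)·(0.8) + (0.8)·(0.8) + (-3.2)·(-3.2) + (-2.2)·(-2.2) + (3.8)·(3.8)) / 4 = 30.8/4 = 7.7
  S[U,V] = ((0.8)·(4.6) + (0.8)·(-2.4) + (-3.2)·(-2.4) + (-2.2)·(1.6) + (3.8)·(-1.4)) / 4 = 0.6/4 = 0.15
  S[V,V] = ((4.6)·(4.6) + (-2.4)·(-2.4) + (-2.4)·(-2.4) + (1.6)·(1.6) + (-1.4)·(-1.4)) / 4 = 37.2/4 = 9.3

S is symmetric (S[j,i] = S[i,j]). Assembling:

S = [[7.7, 0.15],
 [0.15, 9.3]]


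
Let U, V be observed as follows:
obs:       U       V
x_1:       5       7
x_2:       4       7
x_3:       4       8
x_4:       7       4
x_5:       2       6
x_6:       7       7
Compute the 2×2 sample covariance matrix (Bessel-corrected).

Step 1 — column means:
  mean(U) = (5 + 4 + 4 + 7 + 2 + 7) / 6 = 29/6 = 4.8333
  mean(V) = (7 + 7 + 8 + 4 + 6 + 7) / 6 = 39/6 = 6.5

Step 2 — sample covariance S[i,j] = (1/(n-1)) · Σ_k (x_{k,i} - mean_i) · (x_{k,j} - mean_j), with n-1 = 5.
  S[U,U] = ((0.1667)·(0.1667) + (-0.8333)·(-0.8333) + (-0.8333)·(-0.8333) + (2.1667)·(2.1667) + (-2.8333)·(-2.8333) + (2.1667)·(2.1667)) / 5 = 18.8333/5 = 3.7667
  S[U,V] = ((0.1667)·(0.5) + (-0.8333)·(0.5) + (-0.8333)·(1.5) + (2.1667)·(-2.5) + (-2.8333)·(-0.5) + (2.1667)·(0.5)) / 5 = -4.5/5 = -0.9
  S[V,V] = ((0.5)·(0.5) + (0.5)·(0.5) + (1.5)·(1.5) + (-2.5)·(-2.5) + (-0.5)·(-0.5) + (0.5)·(0.5)) / 5 = 9.5/5 = 1.9

S is symmetric (S[j,i] = S[i,j]). Assembling:

S = [[3.7667, -0.9],
 [-0.9, 1.9]]


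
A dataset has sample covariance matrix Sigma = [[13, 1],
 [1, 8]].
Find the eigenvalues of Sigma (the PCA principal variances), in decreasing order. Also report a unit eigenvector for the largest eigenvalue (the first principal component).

Step 1 — characteristic polynomial of 2×2 Sigma:
  det(Sigma - λI) = λ² - trace · λ + det = 0.
  trace = 13 + 8 = 21, det = 13·8 - (1)² = 103.
Step 2 — discriminant:
  Δ = trace² - 4·det = 441 - 412 = 29.
Step 3 — eigenvalues:
  λ = (trace ± √Δ)/2 = (21 ± 5.3852)/2,
  λ_1 = 13.1926,  λ_2 = 7.8074.

Step 4 — unit eigenvector for λ_1: solve (Sigma - λ_1 I)v = 0. First row:
  (13 - 13.1926)·v_x + (1)·v_y = 0, i.e. (-0.1926)·v_x + (1)·v_y = 0,
  so v ∝ (b, λ_1 - a) = (1, 0.1926) = u.
  ||u|| = √((1)² + (0.1926)²) = √(1.0371) ≈ 1.0184,
  v_1 = u/||u|| ≈ (0.982, 0.1891) (||v_1|| = 1).

λ_1 = 13.1926,  λ_2 = 7.8074;  v_1 ≈ (0.982, 0.1891)


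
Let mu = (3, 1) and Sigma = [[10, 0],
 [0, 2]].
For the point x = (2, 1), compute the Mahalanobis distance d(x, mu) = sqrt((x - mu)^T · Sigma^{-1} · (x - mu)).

Step 1 — centre the observation: (x - mu) = (-1, 0).

Step 2 — invert Sigma. det(Sigma) = 10·2 - (0)² = 20.
  Sigma^{-1} = (1/det) · [[d, -b], [-b, a]] = [[0.1, 0],
 [0, 0.5]].

Step 3 — form the quadratic (x - mu)^T · Sigma^{-1} · (x - mu):
  Sigma^{-1} · (x - mu) = (-0.1, 0).
  (x - mu)^T · [Sigma^{-1} · (x - mu)] = (-1)·(-0.1) + (0)·(0) = 0.1.

Step 4 — take square root: d = √(0.1) ≈ 0.3162.

d(x, mu) = √(0.1) ≈ 0.3162


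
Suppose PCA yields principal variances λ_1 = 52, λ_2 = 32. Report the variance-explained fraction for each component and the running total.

Step 1 — total variance = trace(Sigma) = Σ λ_i = 52 + 32 = 84.

Step 2 — fraction explained by component i = λ_i / Σ λ:
  PC1: 52/84 = 0.619
  PC2: 32/84 = 0.381

Step 3 — cumulative fraction after k components = (λ_1 + ... + λ_k) / Σ λ:
  k = 1: 52/84 = 0.619
  k = 2: (52 + 32)/84 = 84/84 = 1

Summary (fraction, with percent):

explained: PC1 0.619 (61.9%), PC2 0.381 (38.1%);  cumulative: 0.619, 1


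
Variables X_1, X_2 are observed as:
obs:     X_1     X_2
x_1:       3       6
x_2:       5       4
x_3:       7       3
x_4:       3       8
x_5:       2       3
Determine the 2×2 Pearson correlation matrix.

Step 1 — column means:
  mean(X_1) = (3 + 5 + 7 + 3 + 2) / 5 = 20/5 = 4
  mean(X_2) = (6 + 4 + 3 + 8 + 3) / 5 = 24/5 = 4.8

Step 2 — sample variances and covariances s[i,j] = (1/(n-1)) · Σ_k (x_{k,i} - mean_i) · (x_{k,j} - mean_j), with n-1 = 4:
  s[X_1,X_1] = ((-1)·(-1) + (1)·(1) + (3)·(3) + (-1)·(-1) + (-2)·(-2)) / 4 = 16/4 = 4
  s[X_1,X_2] = ((-1)·(1.2) + (1)·(-0.8) + (3)·(-1.8) + (-1)·(3.2) + (-2)·(-1.8)) / 4 = -7/4 = -1.75
  s[X_2,X_2] = ((1.2)·(1.2) + (-0.8)·(-0.8) + (-1.8)·(-1.8) + (3.2)·(3.2) + (-1.8)·(-1.8)) / 4 = 18.8/4 = 4.7
  Sample standard deviations s_i = √(s[i,i]):
  s(X_1) = √(4) = 2
  s(X_2) = √(4.7) = 2.1679

Step 3 — r_{ij} = s_{ij} / (s_i · s_j):
  r[X_1,X_1] = 1 (diagonal).
  r[X_1,X_2] = -1.75 / (2 · 2.1679) = -1.75 / 4.3359 = -0.4036
  r[X_2,X_2] = 1 (diagonal).

R is symmetric with unit diagonal. Assembling:

R = [[1, -0.4036],
 [-0.4036, 1]]
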